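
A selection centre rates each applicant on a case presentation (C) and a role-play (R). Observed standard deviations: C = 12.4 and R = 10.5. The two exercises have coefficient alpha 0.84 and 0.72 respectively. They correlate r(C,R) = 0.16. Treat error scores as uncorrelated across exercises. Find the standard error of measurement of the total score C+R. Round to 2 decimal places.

7.45

Var(total) = 264.01 + 41.664 = 305.674.
True-score variance = 208.538 + 41.664 = 250.202, so reliability = 0.8185.
Error variance = 305.674 − 250.202 = 55.4716; SEM = √55.4716 = 7.45.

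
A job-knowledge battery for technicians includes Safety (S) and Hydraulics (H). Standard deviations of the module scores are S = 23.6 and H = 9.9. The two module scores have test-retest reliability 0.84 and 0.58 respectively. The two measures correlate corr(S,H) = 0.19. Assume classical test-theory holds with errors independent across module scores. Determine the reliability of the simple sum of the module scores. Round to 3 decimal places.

Var(S+H) = 23.6² + 9.9² + 2·[23.6·9.9·0.19] = 654.97 + 88.7832 = 743.753.
With uncorrelated errors the cross-covariances are all true-score covariance, so they carry over unchanged; only the diagonal terms shrink to ρᵢσᵢ².
True-score variance = [23.6²·0.84 + 9.9²·0.58] + 88.7832 = 524.692 + 88.7832 = 613.475.
Reliability = 613.475 / 743.753 = 0.825.

0.825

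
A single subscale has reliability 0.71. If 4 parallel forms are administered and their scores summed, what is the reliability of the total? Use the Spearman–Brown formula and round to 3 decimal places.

ρ_k = kρ / (1 + (k−1)ρ) = 4·0.71 / (1 + 3·0.71) = 2.840 / 3.130 = 0.907.

0.907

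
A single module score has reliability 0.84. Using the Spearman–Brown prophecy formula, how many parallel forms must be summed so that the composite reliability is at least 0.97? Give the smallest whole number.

k ≥ ρ*(1−ρ₁)/(ρ₁(1−ρ*)) = 0.97·0.16 / (0.84·0.03) = 6.159.
Smallest integer k = 7.

7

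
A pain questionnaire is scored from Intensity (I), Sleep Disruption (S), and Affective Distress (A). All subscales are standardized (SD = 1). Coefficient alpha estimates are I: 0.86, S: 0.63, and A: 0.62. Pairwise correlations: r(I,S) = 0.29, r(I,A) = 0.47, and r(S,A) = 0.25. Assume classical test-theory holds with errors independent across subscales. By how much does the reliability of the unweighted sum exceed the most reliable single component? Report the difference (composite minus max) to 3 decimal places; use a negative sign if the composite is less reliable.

-0.037

Var(sum) = 3 + 2.02 = 5.02; true-score variance = 2.11 + 2.02 = 4.13; composite reliability = 0.8227.
Max component reliability = 0.8600.
Difference = 0.8227 − 0.8600 = -0.037.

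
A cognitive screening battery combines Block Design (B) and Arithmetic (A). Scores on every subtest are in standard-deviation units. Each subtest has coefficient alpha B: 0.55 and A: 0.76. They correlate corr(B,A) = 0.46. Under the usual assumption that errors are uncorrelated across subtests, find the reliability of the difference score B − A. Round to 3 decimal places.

Var(B−A) = 1 + 1 − 2·0.46 = 2 − 0.92 = 1.08.
Because errors are independent across components, Cov(Tᵢ,Tⱼ) = Cov(Xᵢ,Xⱼ); the off-diagonal part of the true-score variance is the same as above.
True-score variance = [0.55 + 0.76] − 0.92 = 1.31 − 0.92 = 0.39.
Reliability = 0.39 / 1.08 = 0.361.

0.361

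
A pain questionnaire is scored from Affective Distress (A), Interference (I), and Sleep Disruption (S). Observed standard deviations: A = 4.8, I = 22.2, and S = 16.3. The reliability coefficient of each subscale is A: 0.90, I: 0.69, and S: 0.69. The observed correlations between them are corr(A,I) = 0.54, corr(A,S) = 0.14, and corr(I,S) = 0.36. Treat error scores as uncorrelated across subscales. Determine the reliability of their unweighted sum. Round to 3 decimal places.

Var(A+I+S) = 4.8² + 22.2² + 16.3² + 2·[4.8·22.2·0.54 + 4.8·16.3·0.14 + 22.2·16.3·0.36] = 781.57 + 397.531 = 1179.1.
With uncorrelated errors the cross-covariances are all true-score covariance, so they carry over unchanged; only the diagonal terms shrink to ρᵢσᵢ².
True-score variance = [4.8²·0.90 + 22.2²·0.69 + 16.3²·0.69] + 397.531 = 544.122 + 397.531 = 941.653.
Reliability = 941.653 / 1179.1 = 0.799.

0.799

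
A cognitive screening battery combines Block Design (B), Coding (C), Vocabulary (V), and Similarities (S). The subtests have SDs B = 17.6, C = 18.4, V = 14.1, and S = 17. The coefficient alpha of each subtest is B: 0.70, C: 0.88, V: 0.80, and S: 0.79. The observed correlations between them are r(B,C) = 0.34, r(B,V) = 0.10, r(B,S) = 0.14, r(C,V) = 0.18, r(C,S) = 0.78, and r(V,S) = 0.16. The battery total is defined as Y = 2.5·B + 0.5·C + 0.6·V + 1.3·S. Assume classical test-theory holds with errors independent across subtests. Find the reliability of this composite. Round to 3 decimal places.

Var(Y) = 2.5²·17.6² + 0.5²·18.4² + 0.6²·14.1² + 1.3²·17² + 2·[1.25·17.6·18.4·0.34 + 1.5·17.6·14.1·0.10 + 3.25·17.6·17·0.14 + 0.3·18.4·14.1·0.18 + 0.65·18.4·17·0.78 + 0.78·14.1·17·0.16] = 2580.62 + 1027.01 = 3607.63.
Because errors are independent across components, Cov(Tᵢ,Tⱼ) = Cov(Xᵢ,Xⱼ); the off-diagonal part of the true-score variance is the same as above.
True-score variance = [2.5²·17.6²·0.70 + 0.5²·18.4²·0.88 + 0.6²·14.1²·0.80 + 1.3²·17²·0.79] + 1027.01 = 1872.78 + 1027.01 = 2899.8.
Reliability = 2899.8 / 3607.63 = 0.804.

0.804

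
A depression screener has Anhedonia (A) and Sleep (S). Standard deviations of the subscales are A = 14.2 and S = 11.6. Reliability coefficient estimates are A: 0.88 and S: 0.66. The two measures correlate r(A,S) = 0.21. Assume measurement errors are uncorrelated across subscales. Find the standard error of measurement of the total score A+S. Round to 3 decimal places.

Var(total) = 336.2 + 69.1824 = 405.382.
True-score variance = 266.253 + 69.1824 = 335.435, so reliability = 0.8275.
Error variance = 405.382 − 335.435 = 69.9472; SEM = √69.9472 = 8.363.

8.363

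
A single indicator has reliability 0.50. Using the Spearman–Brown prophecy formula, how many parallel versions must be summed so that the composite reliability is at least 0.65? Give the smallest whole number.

2

k ≥ ρ*(1−ρ₁)/(ρ₁(1−ρ*)) = 0.65·0.50 / (0.50·0.35) = 1.857.
Smallest integer k = 2.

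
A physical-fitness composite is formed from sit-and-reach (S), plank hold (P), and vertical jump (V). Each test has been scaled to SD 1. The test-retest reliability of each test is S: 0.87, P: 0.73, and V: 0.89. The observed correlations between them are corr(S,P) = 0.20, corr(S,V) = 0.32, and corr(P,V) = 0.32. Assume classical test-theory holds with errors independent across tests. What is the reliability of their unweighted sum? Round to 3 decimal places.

0.891

Var(S+P+V) = 3 + 2·[0.20 + 0.32 + 0.32] = 3 + 1.68 = 4.68.
Under uncorrelated errors the observed covariances equal the true-score covariances, so only the own-variance terms attenuate.
True-score variance = [0.87 + 0.73 + 0.89] + 1.68 = 2.49 + 1.68 = 4.17.
Reliability = 4.17 / 4.68 = 0.891.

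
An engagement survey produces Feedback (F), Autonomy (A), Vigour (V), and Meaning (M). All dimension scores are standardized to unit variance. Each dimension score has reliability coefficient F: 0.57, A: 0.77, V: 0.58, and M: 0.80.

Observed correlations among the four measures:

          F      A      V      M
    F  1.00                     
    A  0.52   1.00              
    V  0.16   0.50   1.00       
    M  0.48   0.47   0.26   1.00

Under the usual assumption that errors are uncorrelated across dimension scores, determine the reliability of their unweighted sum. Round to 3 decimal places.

Var(F+A+V+M) = 4 + 2·[0.52 + 0.16 + 0.48 + 0.50 + 0.47 + 0.26] = 4 + 4.78 = 8.78.
Because errors are independent across components, Cov(Tᵢ,Tⱼ) = Cov(Xᵢ,Xⱼ); the off-diagonal part of the true-score variance is the same as above.
True-score variance = [0.57 + 0.77 + 0.58 + 0.80] + 4.78 = 2.72 + 4.78 = 7.5.
Reliability = 7.5 / 8.78 = 0.854.

0.854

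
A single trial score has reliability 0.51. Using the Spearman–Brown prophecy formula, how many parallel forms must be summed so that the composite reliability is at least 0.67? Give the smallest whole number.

k ≥ ρ*(1−ρ₁)/(ρ₁(1−ρ*)) = 0.67·0.49 / (0.51·0.33) = 1.951.
Smallest integer k = 2.

2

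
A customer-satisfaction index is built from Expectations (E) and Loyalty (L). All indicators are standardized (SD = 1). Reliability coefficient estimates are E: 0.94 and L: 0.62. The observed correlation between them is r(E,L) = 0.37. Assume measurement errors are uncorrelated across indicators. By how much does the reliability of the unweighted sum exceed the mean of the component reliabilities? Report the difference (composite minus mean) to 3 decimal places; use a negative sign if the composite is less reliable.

Var(sum) = 2 + 0.74 = 2.74; true-score variance = 1.56 + 0.74 = 2.3; composite reliability = 0.8394.
Mean component reliability = 0.7800.
Difference = 0.8394 − 0.7800 = 0.059.

0.059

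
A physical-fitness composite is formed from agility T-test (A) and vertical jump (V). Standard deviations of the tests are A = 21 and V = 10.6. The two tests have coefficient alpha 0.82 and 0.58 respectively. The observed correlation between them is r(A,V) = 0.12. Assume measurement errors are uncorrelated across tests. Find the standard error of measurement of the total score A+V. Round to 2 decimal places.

Var(total) = 553.36 + 53.424 = 606.784.
True-score variance = 426.789 + 53.424 = 480.213, so reliability = 0.7914.
Error variance = 606.784 − 480.213 = 126.571; SEM = √126.571 = 11.25.

11.25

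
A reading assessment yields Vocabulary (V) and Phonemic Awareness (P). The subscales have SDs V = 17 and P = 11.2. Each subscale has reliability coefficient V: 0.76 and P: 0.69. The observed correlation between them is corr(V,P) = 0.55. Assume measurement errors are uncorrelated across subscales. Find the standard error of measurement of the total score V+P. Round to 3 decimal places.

10.404

Var(total) = 414.44 + 209.44 = 623.88.
True-score variance = 306.194 + 209.44 = 515.634, so reliability = 0.8265.
Error variance = 623.88 − 515.634 = 108.246; SEM = √108.246 = 10.404.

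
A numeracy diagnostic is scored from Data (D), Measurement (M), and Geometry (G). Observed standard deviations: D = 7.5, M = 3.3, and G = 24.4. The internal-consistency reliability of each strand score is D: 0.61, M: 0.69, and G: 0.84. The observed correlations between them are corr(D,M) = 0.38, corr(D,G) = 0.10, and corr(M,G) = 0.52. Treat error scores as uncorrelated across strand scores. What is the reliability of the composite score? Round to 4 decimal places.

0.8496

Var(D+M+G) = 7.5² + 3.3² + 24.4² + 2·[7.5·3.3·0.38 + 7.5·24.4·0.10 + 3.3·24.4·0.52] = 662.5 + 139.151 = 801.651.
Under uncorrelated errors the observed covariances equal the true-score covariances, so only the own-variance terms attenuate.
True-score variance = [7.5²·0.61 + 3.3²·0.69 + 24.4²·0.84] + 139.151 = 541.929 + 139.151 = 681.08.
Reliability = 681.08 / 801.651 = 0.8496.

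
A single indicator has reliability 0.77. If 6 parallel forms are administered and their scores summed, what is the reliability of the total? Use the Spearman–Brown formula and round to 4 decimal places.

0.9526

ρ_k = kρ / (1 + (k−1)ρ) = 6·0.77 / (1 + 5·0.77) = 4.620 / 4.850 = 0.9526.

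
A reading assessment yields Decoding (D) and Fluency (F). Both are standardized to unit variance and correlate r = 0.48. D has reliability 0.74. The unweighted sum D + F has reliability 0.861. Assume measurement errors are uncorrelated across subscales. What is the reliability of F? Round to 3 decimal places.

0.849

Var(D+F) = 2 + 2·0.48 = 2.960.
True-score variance = ρ_D + ρ_F + 2·0.48, so 0.861 = (0.74 + ρ_F + 0.96) / 2.960.
ρ_F = 0.861·2.960 − 0.74 − 0.96 = 0.849.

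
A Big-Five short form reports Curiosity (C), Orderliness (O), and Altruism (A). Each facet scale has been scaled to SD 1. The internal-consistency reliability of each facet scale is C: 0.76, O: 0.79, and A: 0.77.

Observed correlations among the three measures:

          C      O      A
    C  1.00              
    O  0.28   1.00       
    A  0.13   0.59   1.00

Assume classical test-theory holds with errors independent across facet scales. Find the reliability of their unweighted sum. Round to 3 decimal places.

Var(C+O+A) = 3 + 2·[0.28 + 0.13 + 0.59] = 3 + 2 = 5.
Because errors are independent across components, Cov(Tᵢ,Tⱼ) = Cov(Xᵢ,Xⱼ); the off-diagonal part of the true-score variance is the same as above.
True-score variance = [0.76 + 0.79 + 0.77] + 2 = 2.32 + 2 = 4.32.
Reliability = 4.32 / 5 = 0.864.

0.864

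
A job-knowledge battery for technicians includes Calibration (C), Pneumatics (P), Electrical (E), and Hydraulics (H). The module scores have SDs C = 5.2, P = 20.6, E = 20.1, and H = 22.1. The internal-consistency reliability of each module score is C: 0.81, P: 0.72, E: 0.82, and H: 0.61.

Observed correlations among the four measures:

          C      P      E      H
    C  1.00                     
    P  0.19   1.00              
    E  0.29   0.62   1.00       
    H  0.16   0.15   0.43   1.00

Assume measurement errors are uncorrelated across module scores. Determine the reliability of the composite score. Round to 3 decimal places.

0.846

Var(C+P+E+H) = 5.2² + 20.6² + 20.1² + 22.1² + 2·[5.2·20.6·0.19 + 5.2·20.1·0.29 + 5.2·22.1·0.16 + 20.6·20.1·0.62 + 20.6·22.1·0.15 + 20.1·22.1·0.43] = 1343.82 + 1170.13 = 2513.95.
With uncorrelated errors the cross-covariances are all true-score covariance, so they carry over unchanged; only the diagonal terms shrink to ρᵢσᵢ².
True-score variance = [5.2²·0.81 + 20.6²·0.72 + 20.1²·0.82 + 22.1²·0.61] + 1170.13 = 956.66 + 1170.13 = 2126.79.
Reliability = 2126.79 / 2513.95 = 0.846.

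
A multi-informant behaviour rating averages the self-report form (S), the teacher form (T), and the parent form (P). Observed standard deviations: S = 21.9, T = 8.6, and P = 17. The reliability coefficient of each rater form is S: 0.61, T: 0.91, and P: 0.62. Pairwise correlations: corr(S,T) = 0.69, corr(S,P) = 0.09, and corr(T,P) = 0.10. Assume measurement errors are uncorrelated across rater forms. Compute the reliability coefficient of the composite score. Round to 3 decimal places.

0.747

Var(S+T+P) = 21.9² + 8.6² + 17² + 2·[21.9·8.6·0.69 + 21.9·17·0.09 + 8.6·17·0.10] = 842.57 + 356.163 = 1198.73.
With uncorrelated errors the cross-covariances are all true-score covariance, so they carry over unchanged; only the diagonal terms shrink to ρᵢσᵢ².
True-score variance = [21.9²·0.61 + 8.6²·0.91 + 17²·0.62] + 356.163 = 539.046 + 356.163 = 895.209.
Reliability = 895.209 / 1198.73 = 0.747.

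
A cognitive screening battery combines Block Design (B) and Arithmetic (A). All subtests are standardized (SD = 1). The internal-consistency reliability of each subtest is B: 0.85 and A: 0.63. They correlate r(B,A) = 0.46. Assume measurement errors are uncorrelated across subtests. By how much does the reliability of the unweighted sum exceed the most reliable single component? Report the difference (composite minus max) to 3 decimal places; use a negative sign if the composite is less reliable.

-0.028

Var(sum) = 2 + 0.92 = 2.92; true-score variance = 1.48 + 0.92 = 2.4; composite reliability = 0.8219.
Max component reliability = 0.8500.
Difference = 0.8219 − 0.8500 = -0.028.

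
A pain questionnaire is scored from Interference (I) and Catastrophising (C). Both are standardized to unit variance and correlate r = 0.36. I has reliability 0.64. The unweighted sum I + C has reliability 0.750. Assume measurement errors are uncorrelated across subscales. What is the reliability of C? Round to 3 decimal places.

Var(I+C) = 2 + 2·0.36 = 2.720.
True-score variance = ρ_I + ρ_C + 2·0.36, so 0.750 = (0.64 + ρ_C + 0.72) / 2.720.
ρ_C = 0.750·2.720 − 0.64 − 0.72 = 0.680.

0.680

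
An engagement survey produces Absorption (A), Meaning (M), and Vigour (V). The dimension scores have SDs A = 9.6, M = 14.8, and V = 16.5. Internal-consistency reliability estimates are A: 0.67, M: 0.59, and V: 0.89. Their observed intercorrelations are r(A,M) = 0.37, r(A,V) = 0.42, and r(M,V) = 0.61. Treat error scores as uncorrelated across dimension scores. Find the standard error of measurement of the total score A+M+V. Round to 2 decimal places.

12.25

Var(total) = 583.45 + 536.119 = 1119.57.
True-score variance = 433.283 + 536.119 = 969.403, so reliability = 0.8659.
Error variance = 1119.57 − 969.403 = 150.167; SEM = √150.167 = 12.25.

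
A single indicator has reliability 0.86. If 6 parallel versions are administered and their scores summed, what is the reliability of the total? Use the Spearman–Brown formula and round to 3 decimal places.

0.974

ρ_k = kρ / (1 + (k−1)ρ) = 6·0.86 / (1 + 5·0.86) = 5.160 / 5.300 = 0.974.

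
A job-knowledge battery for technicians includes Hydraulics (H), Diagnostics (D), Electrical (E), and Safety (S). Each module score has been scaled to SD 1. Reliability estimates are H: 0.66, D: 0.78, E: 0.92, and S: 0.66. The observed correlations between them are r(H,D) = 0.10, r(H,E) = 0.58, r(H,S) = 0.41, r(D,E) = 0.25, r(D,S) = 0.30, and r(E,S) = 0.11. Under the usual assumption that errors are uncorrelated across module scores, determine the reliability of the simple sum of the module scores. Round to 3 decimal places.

Var(H+D+E+S) = 4 + 2·[0.10 + 0.58 + 0.41 + 0.25 + 0.30 + 0.11] = 4 + 3.5 = 7.5.
Under uncorrelated errors the observed covariances equal the true-score covariances, so only the own-variance terms attenuate.
True-score variance = [0.66 + 0.78 + 0.92 + 0.66] + 3.5 = 3.02 + 3.5 = 6.52.
Reliability = 6.52 / 7.5 = 0.869.

0.869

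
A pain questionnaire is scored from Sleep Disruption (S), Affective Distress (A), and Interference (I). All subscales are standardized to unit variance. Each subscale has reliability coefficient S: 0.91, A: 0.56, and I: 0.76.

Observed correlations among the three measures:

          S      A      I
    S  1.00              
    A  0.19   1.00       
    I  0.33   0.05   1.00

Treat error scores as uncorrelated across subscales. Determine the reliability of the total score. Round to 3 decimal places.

0.814

Var(S+A+I) = 3 + 2·[0.19 + 0.33 + 0.05] = 3 + 1.14 = 4.14.
Because errors are independent across components, Cov(Tᵢ,Tⱼ) = Cov(Xᵢ,Xⱼ); the off-diagonal part of the true-score variance is the same as above.
True-score variance = [0.91 + 0.56 + 0.76] + 1.14 = 2.23 + 1.14 = 3.37.
Reliability = 3.37 / 4.14 = 0.814.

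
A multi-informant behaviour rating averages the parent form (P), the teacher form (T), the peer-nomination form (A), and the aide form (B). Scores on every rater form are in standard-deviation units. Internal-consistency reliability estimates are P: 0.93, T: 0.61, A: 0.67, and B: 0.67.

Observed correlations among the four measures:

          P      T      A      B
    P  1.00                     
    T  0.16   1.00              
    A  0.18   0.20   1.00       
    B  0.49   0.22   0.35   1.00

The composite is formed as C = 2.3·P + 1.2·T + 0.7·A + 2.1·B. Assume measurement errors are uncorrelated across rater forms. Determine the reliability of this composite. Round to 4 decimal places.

0.8744

Var(C) = 2.3² + 1.2² + 0.7² + 2.1² + 2·[2.76·0.16 + 1.61·0.18 + 4.83·0.49 + 0.84·0.20 + 2.52·0.22 + 1.47·0.35] = 11.63 + 8.67 = 20.3.
Because errors are independent across components, Cov(Tᵢ,Tⱼ) = Cov(Xᵢ,Xⱼ); the off-diagonal part of the true-score variance is the same as above.
True-score variance = [2.3²·0.93 + 1.2²·0.61 + 0.7²·0.67 + 2.1²·0.67] + 8.67 = 9.0811 + 8.67 = 17.7511.
Reliability = 17.7511 / 20.3 = 0.8744.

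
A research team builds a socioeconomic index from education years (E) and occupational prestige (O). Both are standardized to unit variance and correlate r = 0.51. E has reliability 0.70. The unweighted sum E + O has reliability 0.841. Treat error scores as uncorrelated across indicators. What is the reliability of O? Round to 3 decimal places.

0.820

Var(E+O) = 2 + 2·0.51 = 3.020.
True-score variance = ρ_E + ρ_O + 2·0.51, so 0.841 = (0.70 + ρ_O + 1.02) / 3.020.
ρ_O = 0.841·3.020 − 0.70 − 1.02 = 0.820.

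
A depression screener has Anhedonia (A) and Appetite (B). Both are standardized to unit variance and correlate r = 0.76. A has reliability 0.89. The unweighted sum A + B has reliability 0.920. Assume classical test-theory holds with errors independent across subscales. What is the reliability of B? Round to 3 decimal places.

Var(A+B) = 2 + 2·0.76 = 3.520.
True-score variance = ρ_A + ρ_B + 2·0.76, so 0.920 = (0.89 + ρ_B + 1.52) / 3.520.
ρ_B = 0.920·3.520 − 0.89 − 1.52 = 0.828.

0.828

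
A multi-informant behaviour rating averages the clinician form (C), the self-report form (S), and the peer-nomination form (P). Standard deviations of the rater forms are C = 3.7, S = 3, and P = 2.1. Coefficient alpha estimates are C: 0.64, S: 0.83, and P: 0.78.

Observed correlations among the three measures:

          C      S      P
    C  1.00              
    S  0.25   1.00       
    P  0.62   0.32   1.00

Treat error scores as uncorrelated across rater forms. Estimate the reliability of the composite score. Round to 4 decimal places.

0.8396

Var(C+S+P) = 3.7² + 3² + 2.1² + 2·[3.7·3·0.25 + 3.7·2.1·0.62 + 3·2.1·0.32] = 27.1 + 19.2168 = 46.3168.
Under uncorrelated errors the observed covariances equal the true-score covariances, so only the own-variance terms attenuate.
True-score variance = [3.7²·0.64 + 3²·0.83 + 2.1²·0.78] + 19.2168 = 19.6714 + 19.2168 = 38.8882.
Reliability = 38.8882 / 46.3168 = 0.8396.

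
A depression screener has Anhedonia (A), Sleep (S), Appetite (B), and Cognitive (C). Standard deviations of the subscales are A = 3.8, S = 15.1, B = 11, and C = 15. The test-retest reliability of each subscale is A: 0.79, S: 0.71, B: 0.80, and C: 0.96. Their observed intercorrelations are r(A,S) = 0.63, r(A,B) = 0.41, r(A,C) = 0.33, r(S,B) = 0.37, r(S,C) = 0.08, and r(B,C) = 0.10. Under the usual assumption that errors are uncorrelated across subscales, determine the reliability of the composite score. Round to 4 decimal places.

Var(A+S+B+C) = 3.8² + 15.1² + 11² + 15² + 2·[3.8·15.1·0.63 + 3.8·11·0.41 + 3.8·15·0.33 + 15.1·11·0.37 + 15.1·15·0.08 + 11·15·0.10] = 588.45 + 336.349 = 924.799.
With uncorrelated errors the cross-covariances are all true-score covariance, so they carry over unchanged; only the diagonal terms shrink to ρᵢσᵢ².
True-score variance = [3.8²·0.79 + 15.1²·0.71 + 11²·0.80 + 15²·0.96] + 336.349 = 486.095 + 336.349 = 822.443.
Reliability = 822.443 / 924.799 = 0.8893.

0.8893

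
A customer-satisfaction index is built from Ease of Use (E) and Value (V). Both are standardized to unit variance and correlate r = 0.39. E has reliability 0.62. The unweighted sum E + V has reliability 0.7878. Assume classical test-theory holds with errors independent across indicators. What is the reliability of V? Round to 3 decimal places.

0.790

Var(E+V) = 2 + 2·0.39 = 2.780.
True-score variance = ρ_E + ρ_V + 2·0.39, so 0.7878 = (0.62 + ρ_V + 0.78) / 2.780.
ρ_V = 0.7878·2.780 − 0.62 − 0.78 = 0.790.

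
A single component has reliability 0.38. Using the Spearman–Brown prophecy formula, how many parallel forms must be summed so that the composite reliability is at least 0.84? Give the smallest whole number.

9

k ≥ ρ*(1−ρ₁)/(ρ₁(1−ρ*)) = 0.84·0.62 / (0.38·0.16) = 8.566.
Smallest integer k = 9.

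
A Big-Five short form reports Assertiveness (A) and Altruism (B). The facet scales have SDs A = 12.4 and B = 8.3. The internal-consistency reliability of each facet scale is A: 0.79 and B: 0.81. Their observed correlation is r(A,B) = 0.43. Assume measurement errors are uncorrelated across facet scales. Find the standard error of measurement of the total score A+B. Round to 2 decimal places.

6.74

Var(total) = 222.65 + 88.5112 = 311.161.
True-score variance = 177.271 + 88.5112 = 265.783, so reliability = 0.8542.
Error variance = 311.161 − 265.783 = 45.3787; SEM = √45.3787 = 6.74.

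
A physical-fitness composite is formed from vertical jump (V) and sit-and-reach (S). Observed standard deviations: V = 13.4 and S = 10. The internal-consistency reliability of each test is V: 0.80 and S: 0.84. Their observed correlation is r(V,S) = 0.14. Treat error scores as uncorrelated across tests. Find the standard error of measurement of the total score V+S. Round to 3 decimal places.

7.205

Var(total) = 279.56 + 37.52 = 317.08.
True-score variance = 227.648 + 37.52 = 265.168, so reliability = 0.8363.
Error variance = 317.08 − 265.168 = 51.912; SEM = √51.912 = 7.205.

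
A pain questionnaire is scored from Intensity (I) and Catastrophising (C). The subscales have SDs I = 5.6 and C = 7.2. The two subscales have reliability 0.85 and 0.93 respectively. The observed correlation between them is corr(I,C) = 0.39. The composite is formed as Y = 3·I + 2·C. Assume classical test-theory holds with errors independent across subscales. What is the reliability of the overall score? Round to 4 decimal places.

Var(Y) = 3²·5.6² + 2²·7.2² + 2·[6·5.6·7.2·0.39] = 489.6 + 188.698 = 678.298.
Because errors are independent across components, Cov(Tᵢ,Tⱼ) = Cov(Xᵢ,Xⱼ); the off-diagonal part of the true-score variance is the same as above.
True-score variance = [3²·5.6²·0.85 + 2²·7.2²·0.93] + 188.698 = 432.749 + 188.698 = 621.446.
Reliability = 621.446 / 678.298 = 0.9162.

0.9162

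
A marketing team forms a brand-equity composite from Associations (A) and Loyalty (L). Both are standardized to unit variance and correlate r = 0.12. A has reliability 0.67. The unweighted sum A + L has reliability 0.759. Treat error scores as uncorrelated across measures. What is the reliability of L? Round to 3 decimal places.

Var(A+L) = 2 + 2·0.12 = 2.240.
True-score variance = ρ_A + ρ_L + 2·0.12, so 0.759 = (0.67 + ρ_L + 0.24) / 2.240.
ρ_L = 0.759·2.240 − 0.67 − 0.24 = 0.790.

0.790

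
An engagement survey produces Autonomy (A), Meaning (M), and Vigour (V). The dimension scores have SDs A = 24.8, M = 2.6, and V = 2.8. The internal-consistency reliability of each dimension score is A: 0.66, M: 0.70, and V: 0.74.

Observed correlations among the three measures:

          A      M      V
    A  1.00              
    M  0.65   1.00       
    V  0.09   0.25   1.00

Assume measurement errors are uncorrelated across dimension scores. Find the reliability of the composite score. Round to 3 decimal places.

Var(A+M+V) = 24.8² + 2.6² + 2.8² + 2·[24.8·2.6·0.65 + 24.8·2.8·0.09 + 2.6·2.8·0.25] = 629.64 + 99.9632 = 729.603.
Under uncorrelated errors the observed covariances equal the true-score covariances, so only the own-variance terms attenuate.
True-score variance = [24.8²·0.66 + 2.6²·0.70 + 2.8²·0.74] + 99.9632 = 416.46 + 99.9632 = 516.423.
Reliability = 516.423 / 729.603 = 0.708.

0.708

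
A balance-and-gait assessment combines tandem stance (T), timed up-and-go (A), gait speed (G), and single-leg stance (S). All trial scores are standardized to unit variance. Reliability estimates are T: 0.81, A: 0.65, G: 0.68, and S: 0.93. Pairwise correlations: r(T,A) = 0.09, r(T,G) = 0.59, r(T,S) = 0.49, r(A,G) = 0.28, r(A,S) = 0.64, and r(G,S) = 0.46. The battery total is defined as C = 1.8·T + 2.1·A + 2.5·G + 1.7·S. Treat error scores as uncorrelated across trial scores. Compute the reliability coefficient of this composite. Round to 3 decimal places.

0.883

Var(C) = 1.8² + 2.1² + 2.5² + 1.7² + 2·[3.78·0.09 + 4.5·0.59 + 3.06·0.49 + 5.25·0.28 + 3.57·0.64 + 4.25·0.46] = 16.79 + 20.4088 = 37.1988.
Because errors are independent across components, Cov(Tᵢ,Tⱼ) = Cov(Xᵢ,Xⱼ); the off-diagonal part of the true-score variance is the same as above.
True-score variance = [1.8²·0.81 + 2.1²·0.65 + 2.5²·0.68 + 1.7²·0.93] + 20.4088 = 12.4286 + 20.4088 = 32.8374.
Reliability = 32.8374 / 37.1988 = 0.883.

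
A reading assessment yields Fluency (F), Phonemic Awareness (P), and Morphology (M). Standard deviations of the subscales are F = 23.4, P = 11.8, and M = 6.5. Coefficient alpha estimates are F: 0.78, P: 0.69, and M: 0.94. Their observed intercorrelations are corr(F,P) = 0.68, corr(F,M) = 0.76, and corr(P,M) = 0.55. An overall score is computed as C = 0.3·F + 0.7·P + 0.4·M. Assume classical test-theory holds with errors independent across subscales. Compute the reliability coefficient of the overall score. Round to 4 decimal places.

Var(C) = 0.3²·23.4² + 0.7²·11.8² + 0.4²·6.5² + 2·[0.21·23.4·11.8·0.68 + 0.12·23.4·6.5·0.76 + 0.28·11.8·6.5·0.55] = 124.268 + 130.227 = 254.495.
Under uncorrelated errors the observed covariances equal the true-score covariances, so only the own-variance terms attenuate.
True-score variance = [0.3²·23.4²·0.78 + 0.7²·11.8²·0.69 + 0.4²·6.5²·0.94] + 130.227 = 91.8702 + 130.227 = 222.097.
Reliability = 222.097 / 254.495 = 0.8727.

0.8727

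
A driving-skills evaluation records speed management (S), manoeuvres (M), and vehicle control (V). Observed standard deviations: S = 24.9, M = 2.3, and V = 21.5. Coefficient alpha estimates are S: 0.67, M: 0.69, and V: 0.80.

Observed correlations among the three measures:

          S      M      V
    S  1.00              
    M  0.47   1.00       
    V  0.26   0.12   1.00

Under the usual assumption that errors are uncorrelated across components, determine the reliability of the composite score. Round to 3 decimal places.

Var(S+M+V) = 24.9² + 2.3² + 21.5² + 2·[24.9·2.3·0.47 + 24.9·21.5·0.26 + 2.3·21.5·0.12] = 1087.55 + 344.084 = 1431.63.
Because errors are independent across components, Cov(Tᵢ,Tⱼ) = Cov(Xᵢ,Xⱼ); the off-diagonal part of the true-score variance is the same as above.
True-score variance = [24.9²·0.67 + 2.3²·0.69 + 21.5²·0.80] + 344.084 = 788.857 + 344.084 = 1132.94.
Reliability = 1132.94 / 1431.63 = 0.791.

0.791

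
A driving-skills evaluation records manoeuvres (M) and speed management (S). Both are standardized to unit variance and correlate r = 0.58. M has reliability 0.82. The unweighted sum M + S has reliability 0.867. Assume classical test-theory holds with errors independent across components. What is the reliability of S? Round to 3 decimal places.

Var(M+S) = 2 + 2·0.58 = 3.160.
True-score variance = ρ_M + ρ_S + 2·0.58, so 0.867 = (0.82 + ρ_S + 1.16) / 3.160.
ρ_S = 0.867·3.160 − 0.82 − 1.16 = 0.760.

0.760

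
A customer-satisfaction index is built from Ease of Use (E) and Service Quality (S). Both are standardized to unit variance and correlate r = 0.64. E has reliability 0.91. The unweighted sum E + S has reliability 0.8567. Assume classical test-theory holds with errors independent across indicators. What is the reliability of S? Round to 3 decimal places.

0.620

Var(E+S) = 2 + 2·0.64 = 3.280.
True-score variance = ρ_E + ρ_S + 2·0.64, so 0.8567 = (0.91 + ρ_S + 1.28) / 3.280.
ρ_S = 0.8567·3.280 − 0.91 − 1.28 = 0.620.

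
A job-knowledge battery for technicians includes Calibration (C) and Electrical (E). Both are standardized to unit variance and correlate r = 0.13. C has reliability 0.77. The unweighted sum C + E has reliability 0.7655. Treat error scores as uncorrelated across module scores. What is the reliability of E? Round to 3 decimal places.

Var(C+E) = 2 + 2·0.13 = 2.260.
True-score variance = ρ_C + ρ_E + 2·0.13, so 0.7655 = (0.77 + ρ_E + 0.26) / 2.260.
ρ_E = 0.7655·2.260 − 0.77 − 0.26 = 0.700.

0.700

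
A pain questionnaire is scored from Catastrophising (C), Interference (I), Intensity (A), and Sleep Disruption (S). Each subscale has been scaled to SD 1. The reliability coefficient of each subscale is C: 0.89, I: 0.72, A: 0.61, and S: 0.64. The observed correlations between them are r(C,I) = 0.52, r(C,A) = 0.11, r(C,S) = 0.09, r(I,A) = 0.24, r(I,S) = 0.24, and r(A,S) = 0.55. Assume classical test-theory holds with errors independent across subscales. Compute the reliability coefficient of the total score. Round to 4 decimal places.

Var(C+I+A+S) = 4 + 2·[0.52 + 0.11 + 0.09 + 0.24 + 0.24 + 0.55] = 4 + 3.5 = 7.5.
Under uncorrelated errors the observed covariances equal the true-score covariances, so only the own-variance terms attenuate.
True-score variance = [0.89 + 0.72 + 0.61 + 0.64] + 3.5 = 2.86 + 3.5 = 6.36.
Reliability = 6.36 / 7.5 = 0.8480.

0.8480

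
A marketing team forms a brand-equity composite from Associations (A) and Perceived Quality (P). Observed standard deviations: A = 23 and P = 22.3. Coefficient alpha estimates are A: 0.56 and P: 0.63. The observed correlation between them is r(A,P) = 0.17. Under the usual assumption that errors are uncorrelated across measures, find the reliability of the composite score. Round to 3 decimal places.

Var(A+P) = 23² + 22.3² + 2·[23·22.3·0.17] = 1026.29 + 174.386 = 1200.68.
Under uncorrelated errors the observed covariances equal the true-score covariances, so only the own-variance terms attenuate.
True-score variance = [23²·0.56 + 22.3²·0.63] + 174.386 = 609.533 + 174.386 = 783.919.
Reliability = 783.919 / 1200.68 = 0.653.

0.653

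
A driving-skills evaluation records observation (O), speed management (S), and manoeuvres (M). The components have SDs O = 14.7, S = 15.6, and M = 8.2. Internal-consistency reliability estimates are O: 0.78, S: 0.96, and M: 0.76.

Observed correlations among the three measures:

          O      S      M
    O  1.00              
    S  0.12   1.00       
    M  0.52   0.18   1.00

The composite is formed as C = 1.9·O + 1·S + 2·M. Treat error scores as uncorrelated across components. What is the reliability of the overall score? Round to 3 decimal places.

0.875

Var(C) = 1.9²·14.7² + 15.6² + 2²·8.2² + 2·[1.9·14.7·15.6·0.12 + 3.8·14.7·8.2·0.52 + 2·15.6·8.2·0.18] = 1292.4 + 673.046 = 1965.45.
Because errors are independent across components, Cov(Tᵢ,Tⱼ) = Cov(Xᵢ,Xⱼ); the off-diagonal part of the true-score variance is the same as above.
True-score variance = [1.9²·14.7²·0.78 + 15.6²·0.96 + 2²·8.2²·0.76] + 673.046 = 1046.5 + 673.046 = 1719.55.
Reliability = 1719.55 / 1965.45 = 0.875.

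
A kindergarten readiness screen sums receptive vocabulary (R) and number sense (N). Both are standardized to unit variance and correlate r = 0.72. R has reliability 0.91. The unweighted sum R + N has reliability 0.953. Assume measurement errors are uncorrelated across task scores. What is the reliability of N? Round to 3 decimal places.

0.928

Var(R+N) = 2 + 2·0.72 = 3.440.
True-score variance = ρ_R + ρ_N + 2·0.72, so 0.953 = (0.91 + ρ_N + 1.44) / 3.440.
ρ_N = 0.953·3.440 − 0.91 − 1.44 = 0.928.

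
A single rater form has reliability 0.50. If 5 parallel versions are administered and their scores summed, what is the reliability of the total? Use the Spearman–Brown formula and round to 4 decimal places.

0.8333

ρ_k = kρ / (1 + (k−1)ρ) = 5·0.50 / (1 + 4·0.50) = 2.500 / 3.000 = 0.8333.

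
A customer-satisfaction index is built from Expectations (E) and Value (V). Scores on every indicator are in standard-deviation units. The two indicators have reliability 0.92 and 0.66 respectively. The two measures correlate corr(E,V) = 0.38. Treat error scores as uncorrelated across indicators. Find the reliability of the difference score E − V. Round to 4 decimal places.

0.6613

Var(E−V) = 1 + 1 − 2·0.38 = 2 − 0.76 = 1.24.
With uncorrelated errors the cross-covariances are all true-score covariance, so they carry over unchanged; only the diagonal terms shrink to ρᵢσᵢ².
True-score variance = [0.92 + 0.66] − 0.76 = 1.58 − 0.76 = 0.82.
Reliability = 0.82 / 1.24 = 0.6613.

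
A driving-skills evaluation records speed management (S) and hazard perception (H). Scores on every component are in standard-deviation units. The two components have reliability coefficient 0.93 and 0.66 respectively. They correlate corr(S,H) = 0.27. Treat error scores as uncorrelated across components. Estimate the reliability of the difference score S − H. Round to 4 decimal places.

Var(S−H) = 1 + 1 − 2·0.27 = 2 − 0.54 = 1.46.
Under uncorrelated errors the observed covariances equal the true-score covariances, so only the own-variance terms attenuate.
True-score variance = [0.93 + 0.66] − 0.54 = 1.59 − 0.54 = 1.05.
Reliability = 1.05 / 1.46 = 0.7192.

0.7192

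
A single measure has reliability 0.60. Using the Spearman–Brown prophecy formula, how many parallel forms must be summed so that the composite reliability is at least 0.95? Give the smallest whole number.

k ≥ ρ*(1−ρ₁)/(ρ₁(1−ρ*)) = 0.95·0.40 / (0.60·0.05) = 12.667.
Smallest integer k = 13.

13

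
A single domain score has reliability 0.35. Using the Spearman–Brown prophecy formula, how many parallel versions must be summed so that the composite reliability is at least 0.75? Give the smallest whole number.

6

k ≥ ρ*(1−ρ₁)/(ρ₁(1−ρ*)) = 0.75·0.65 / (0.35·0.25) = 5.571.
Smallest integer k = 6.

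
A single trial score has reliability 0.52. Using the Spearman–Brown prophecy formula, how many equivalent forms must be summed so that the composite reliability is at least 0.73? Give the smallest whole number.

3

k ≥ ρ*(1−ρ₁)/(ρ₁(1−ρ*)) = 0.73·0.48 / (0.52·0.27) = 2.496.
Smallest integer k = 3.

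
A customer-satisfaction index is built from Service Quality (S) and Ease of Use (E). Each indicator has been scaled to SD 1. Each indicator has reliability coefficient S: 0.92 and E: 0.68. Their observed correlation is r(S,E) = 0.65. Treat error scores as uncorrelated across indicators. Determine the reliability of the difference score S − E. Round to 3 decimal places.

0.429

Var(S−E) = 1 + 1 − 2·0.65 = 2 − 1.3 = 0.7.
With uncorrelated errors the cross-covariances are all true-score covariance, so they carry over unchanged; only the diagonal terms shrink to ρᵢσᵢ².
True-score variance = [0.92 + 0.68] − 1.3 = 1.6 − 1.3 = 0.3.
Reliability = 0.3 / 0.7 = 0.429.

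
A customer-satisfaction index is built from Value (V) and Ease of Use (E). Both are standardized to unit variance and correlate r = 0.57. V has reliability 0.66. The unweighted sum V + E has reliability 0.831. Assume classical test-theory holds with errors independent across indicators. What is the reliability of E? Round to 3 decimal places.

0.809

Var(V+E) = 2 + 2·0.57 = 3.140.
True-score variance = ρ_V + ρ_E + 2·0.57, so 0.831 = (0.66 + ρ_E + 1.14) / 3.140.
ρ_E = 0.831·3.140 − 0.66 − 1.14 = 0.809.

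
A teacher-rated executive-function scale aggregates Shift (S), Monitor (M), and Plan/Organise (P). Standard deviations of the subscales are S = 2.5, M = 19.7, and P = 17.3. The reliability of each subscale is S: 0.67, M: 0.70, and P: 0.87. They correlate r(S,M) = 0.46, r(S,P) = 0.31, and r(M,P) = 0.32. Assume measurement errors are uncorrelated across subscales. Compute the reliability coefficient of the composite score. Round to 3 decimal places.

Var(S+M+P) = 2.5² + 19.7² + 17.3² + 2·[2.5·19.7·0.46 + 2.5·17.3·0.31 + 19.7·17.3·0.32] = 693.63 + 290.243 = 983.873.
Because errors are independent across components, Cov(Tᵢ,Tⱼ) = Cov(Xᵢ,Xⱼ); the off-diagonal part of the true-score variance is the same as above.
True-score variance = [2.5²·0.67 + 19.7²·0.70 + 17.3²·0.87] + 290.243 = 536.233 + 290.243 = 826.476.
Reliability = 826.476 / 983.873 = 0.840.

0.840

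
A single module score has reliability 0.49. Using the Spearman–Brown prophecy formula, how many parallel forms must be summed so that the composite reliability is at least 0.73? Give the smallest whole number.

3

k ≥ ρ*(1−ρ₁)/(ρ₁(1−ρ*)) = 0.73·0.51 / (0.49·0.27) = 2.814.
Smallest integer k = 3.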